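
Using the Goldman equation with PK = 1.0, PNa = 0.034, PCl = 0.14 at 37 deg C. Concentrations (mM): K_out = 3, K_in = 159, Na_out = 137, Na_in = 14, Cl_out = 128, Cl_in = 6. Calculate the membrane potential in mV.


Vm = (RT/F)*ln((PK*Ko + PNa*Nao + PCl*Cli)/(PK*Ki + PNa*Nai + PCl*Clo))
Numer = 8.498, Denom = 177.396
Vm = -81.21 mV


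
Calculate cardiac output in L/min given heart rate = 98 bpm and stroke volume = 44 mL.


CO = HR * SV
CO = 98 * 44 / 1000
CO = 4.312 L/min


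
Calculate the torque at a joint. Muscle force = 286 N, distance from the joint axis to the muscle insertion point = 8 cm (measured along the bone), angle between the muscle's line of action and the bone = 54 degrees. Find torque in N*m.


Torque = F * d * sin(theta)   (moment arm = d*sin(theta))
d = 8 cm = 0.08 m
Torque = 286 * 0.08 * sin(54)
Torque = 18.51 N*m


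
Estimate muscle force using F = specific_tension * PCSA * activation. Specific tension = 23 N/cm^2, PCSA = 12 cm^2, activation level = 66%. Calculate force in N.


F = sigma * PCSA * activation
F = 23 * 12 * 0.66
F = 182.2 N


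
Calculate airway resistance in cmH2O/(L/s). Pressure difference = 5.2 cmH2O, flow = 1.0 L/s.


R = dP / flow
R = 5.2 / 1.0
R = 5.2 cmH2O/(L/s)


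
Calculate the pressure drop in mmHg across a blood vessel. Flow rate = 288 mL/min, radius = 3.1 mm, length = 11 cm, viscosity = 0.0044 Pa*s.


dP = 8*mu*L*Q / (pi*r^4)
Q = 288 mL/min = 4.8e-06 m^3/s
dP = 64.059 Pa = 64.059 / 133.322 mmHg = 0.4805 mmHg


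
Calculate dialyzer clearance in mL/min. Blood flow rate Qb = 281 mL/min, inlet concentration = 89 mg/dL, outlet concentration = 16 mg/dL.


K = Qb * (Cb_in - Cb_out) / Cb_in
K = 281 * (89 - 16) / 89
K = 230.5 mL/min


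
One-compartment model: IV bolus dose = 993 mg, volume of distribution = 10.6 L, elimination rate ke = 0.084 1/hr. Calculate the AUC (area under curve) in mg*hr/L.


C0 = Dose/Vd = 993/10.6 = 93.6792 mg/L
AUC = C0/ke = 93.6792/0.084
AUC = 1115 mg*hr/L


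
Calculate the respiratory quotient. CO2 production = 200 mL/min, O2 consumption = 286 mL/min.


RQ = VCO2 / VO2
RQ = 200 / 286
RQ = 0.6993


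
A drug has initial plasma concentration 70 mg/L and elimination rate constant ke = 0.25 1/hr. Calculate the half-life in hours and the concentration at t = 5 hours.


t_half = ln(2) / ke = 0.693147 / 0.25 = 2.773 hr
C(t) = C0 * exp(-ke*t) = 70 * exp(-0.25*5)
C(5) = 20.06 mg/L


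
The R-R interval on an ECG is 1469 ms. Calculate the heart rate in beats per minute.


HR = 60 / RR_interval(s)
RR = 1469 ms = 1.469 s
HR = 60 / 1.469 = 40.84 bpm


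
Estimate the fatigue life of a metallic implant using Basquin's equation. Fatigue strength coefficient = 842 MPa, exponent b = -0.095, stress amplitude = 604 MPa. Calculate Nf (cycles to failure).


sigma_a = sigma_f' * (2Nf)^b
2Nf = (sigma_a/sigma_f')^(1/b)
2Nf = (604/842)^(1/-0.095)
2Nf = 33.013063
Nf = 16.51


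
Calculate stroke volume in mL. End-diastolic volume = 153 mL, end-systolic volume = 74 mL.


SV = EDV - ESV
SV = 153 - 74
SV = 79 mL


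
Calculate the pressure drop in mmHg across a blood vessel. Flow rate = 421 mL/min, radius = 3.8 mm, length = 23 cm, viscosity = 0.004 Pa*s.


dP = 8*mu*L*Q / (pi*r^4)
Q = 421 mL/min = 7.01667e-06 m^3/s
dP = 78.836 Pa = 78.836 / 133.322 mmHg = 0.5913 mmHg


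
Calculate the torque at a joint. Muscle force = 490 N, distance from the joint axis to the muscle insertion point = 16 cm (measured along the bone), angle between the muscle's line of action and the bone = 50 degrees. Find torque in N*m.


Torque = F * d * sin(theta)   (moment arm = d*sin(theta))
d = 16 cm = 0.16 m
Torque = 490 * 0.16 * sin(50)
Torque = 60.06 N*m


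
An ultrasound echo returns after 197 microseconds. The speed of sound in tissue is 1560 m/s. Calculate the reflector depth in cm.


depth = c * t / 2
t = 197 us = 1.9700e-04 s
depth = 1560 * 1.9700e-04 / 2
depth = 0.15366 m = 15.366 cm


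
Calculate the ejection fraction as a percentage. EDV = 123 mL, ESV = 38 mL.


SV = EDV - ESV = 123 - 38 = 85 mL
EF = SV/EDV * 100 = 85/123 * 100
EF = 69.11%


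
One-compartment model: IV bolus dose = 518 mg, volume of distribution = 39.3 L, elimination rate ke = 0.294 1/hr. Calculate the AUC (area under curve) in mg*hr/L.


C0 = Dose/Vd = 518/39.3 = 13.1807 mg/L
AUC = C0/ke = 13.1807/0.294
AUC = 44.83 mg*hr/L


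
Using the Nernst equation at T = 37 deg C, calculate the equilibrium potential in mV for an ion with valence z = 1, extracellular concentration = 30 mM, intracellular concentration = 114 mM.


E = (RT/(zF)) * ln(C_out/C_in)
T = 37 + 273.15 = 310.15 K
E = (8.314 * 310.15 / (1 * 96485)) * ln(30/114)
E = -35.68 mV


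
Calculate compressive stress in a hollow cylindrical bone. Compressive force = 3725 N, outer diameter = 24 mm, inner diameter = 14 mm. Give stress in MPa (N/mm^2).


A = pi*(r_o^2 - r_i^2)
r_o = 12 mm, r_i = 7 mm
A = 298.451 mm^2
sigma = F/A = 3725 / 298.451
sigma = 12.48 MPa


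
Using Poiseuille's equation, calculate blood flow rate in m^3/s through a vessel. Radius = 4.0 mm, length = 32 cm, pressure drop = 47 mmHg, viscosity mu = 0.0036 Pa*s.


Q = pi*r^4*dP / (8*mu*L)
r = 0.004 m, L = 0.32 m
dP = 47 mmHg = 6266.134 Pa
Q = 5.4682e-04 m^3/s


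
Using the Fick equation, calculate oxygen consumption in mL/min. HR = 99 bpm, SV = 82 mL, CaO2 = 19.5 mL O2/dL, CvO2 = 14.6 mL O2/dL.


CO = HR*SV = 99*82/1000 = 8.118 L/min
a-v O2 diff = 19.5 - 14.6 = 4.9 mL/dL
VO2 = CO * (CaO2-CvO2) * 10 dL/L
VO2 = 8.118 * 4.9 * 10
VO2 = 397.8 mL/min


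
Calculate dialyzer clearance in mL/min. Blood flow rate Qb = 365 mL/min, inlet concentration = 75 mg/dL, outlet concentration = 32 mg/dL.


K = Qb * (Cb_in - Cb_out) / Cb_in
K = 365 * (75 - 32) / 75
K = 209.3 mL/min


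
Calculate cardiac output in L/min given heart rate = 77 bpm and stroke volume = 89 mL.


CO = HR * SV
CO = 77 * 89 / 1000
CO = 6.853 L/min


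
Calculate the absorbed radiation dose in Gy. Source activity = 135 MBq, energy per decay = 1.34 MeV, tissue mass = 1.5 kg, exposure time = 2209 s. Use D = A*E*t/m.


A = 135 MBq = 1.3500e+08 Bq
E = 1.34 MeV = 2.14668e-13 J
D = A*E*t/m = 1.3500e+08*2.14668e-13*2209/1.5
D = 0.04268 Gy


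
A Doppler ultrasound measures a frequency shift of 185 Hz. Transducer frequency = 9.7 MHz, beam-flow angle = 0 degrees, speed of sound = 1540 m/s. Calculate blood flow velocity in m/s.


v = fd * c / (2 * f0 * cos(theta))
v = 185 * 1540 / (2 * 9.7000e+06 * cos(0))
v = 0.01469 m/s


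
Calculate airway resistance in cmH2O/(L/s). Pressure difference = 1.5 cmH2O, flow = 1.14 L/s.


R = dP / flow
R = 1.5 / 1.14
R = 1.316 cmH2O/(L/s)


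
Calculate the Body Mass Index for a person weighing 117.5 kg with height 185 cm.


BMI = weight / height^2
height = 185 cm = 1.85 m
BMI = 117.5 / 1.85^2
BMI = 34.33 kg/m^2


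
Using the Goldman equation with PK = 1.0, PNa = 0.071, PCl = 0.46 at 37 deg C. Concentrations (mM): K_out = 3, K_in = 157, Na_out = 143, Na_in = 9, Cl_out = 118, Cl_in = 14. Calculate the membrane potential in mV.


Vm = (RT/F)*ln((PK*Ko + PNa*Nao + PCl*Cli)/(PK*Ki + PNa*Nai + PCl*Clo))
Numer = 19.593, Denom = 211.919
Vm = -63.63 mV


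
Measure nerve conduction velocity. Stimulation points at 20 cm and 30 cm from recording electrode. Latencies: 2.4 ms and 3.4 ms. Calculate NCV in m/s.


Distance = (30 - 20) / 100 = 0.1 m
dt = (3.4 - 2.4) / 1000 = 0.001 s
NCV = dist / dt = 100 m/s


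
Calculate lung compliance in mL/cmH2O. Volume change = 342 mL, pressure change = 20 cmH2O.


C = dV / dP
C = 342 / 20
C = 17.1 mL/cmH2O


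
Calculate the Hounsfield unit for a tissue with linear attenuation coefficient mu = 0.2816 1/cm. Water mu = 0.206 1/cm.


HU = ((mu_tissue - mu_water) / mu_water) * 1000
HU = ((0.2816 - 0.206) / 0.206) * 1000
HU = 367


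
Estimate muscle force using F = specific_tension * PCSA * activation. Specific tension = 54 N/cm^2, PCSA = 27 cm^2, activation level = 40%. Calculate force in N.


F = sigma * PCSA * activation
F = 54 * 27 * 0.4
F = 583.2 N


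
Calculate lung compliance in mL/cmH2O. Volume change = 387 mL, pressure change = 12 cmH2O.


C = dV / dP
C = 387 / 12
C = 32.25 mL/cmH2O


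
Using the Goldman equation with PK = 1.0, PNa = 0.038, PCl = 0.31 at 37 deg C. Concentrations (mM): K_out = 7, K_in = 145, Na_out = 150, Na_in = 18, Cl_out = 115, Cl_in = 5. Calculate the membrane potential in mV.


Vm = (RT/F)*ln((PK*Ko + PNa*Nao + PCl*Cli)/(PK*Ki + PNa*Nai + PCl*Clo))
Numer = 14.25, Denom = 181.334
Vm = -67.98 mV


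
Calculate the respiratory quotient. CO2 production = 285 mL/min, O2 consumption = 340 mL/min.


RQ = VCO2 / VO2
RQ = 285 / 340
RQ = 0.8382


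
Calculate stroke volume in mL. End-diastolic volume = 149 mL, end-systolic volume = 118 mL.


SV = EDV - ESV
SV = 149 - 118
SV = 31 mL


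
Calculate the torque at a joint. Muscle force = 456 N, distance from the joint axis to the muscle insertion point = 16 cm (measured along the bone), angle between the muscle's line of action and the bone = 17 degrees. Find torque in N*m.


Torque = F * d * sin(theta)   (moment arm = d*sin(theta))
d = 16 cm = 0.16 m
Torque = 456 * 0.16 * sin(17)
Torque = 21.33 N*m


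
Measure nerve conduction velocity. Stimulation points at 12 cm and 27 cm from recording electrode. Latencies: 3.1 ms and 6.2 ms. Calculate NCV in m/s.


Distance = (27 - 12) / 100 = 0.15 m
dt = (6.2 - 3.1) / 1000 = 0.0031 s
NCV = dist / dt = 48.39 m/s


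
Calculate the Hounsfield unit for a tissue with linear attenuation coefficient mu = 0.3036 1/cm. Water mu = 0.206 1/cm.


HU = ((mu_tissue - mu_water) / mu_water) * 1000
HU = ((0.3036 - 0.206) / 0.206) * 1000
HU = 473.8


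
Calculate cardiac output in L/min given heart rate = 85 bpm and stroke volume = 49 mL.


CO = HR * SV
CO = 85 * 49 / 1000
CO = 4.165 L/min


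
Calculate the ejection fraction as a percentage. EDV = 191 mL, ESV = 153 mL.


SV = EDV - ESV = 191 - 153 = 38 mL
EF = SV/EDV * 100 = 38/191 * 100
EF = 19.9%


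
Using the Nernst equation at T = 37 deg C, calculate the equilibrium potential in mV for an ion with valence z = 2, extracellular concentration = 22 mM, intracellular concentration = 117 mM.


E = (RT/(zF)) * ln(C_out/C_in)
T = 37 + 273.15 = 310.15 K
E = (8.314 * 310.15 / (2 * 96485)) * ln(22/117)
E = -22.33 mV


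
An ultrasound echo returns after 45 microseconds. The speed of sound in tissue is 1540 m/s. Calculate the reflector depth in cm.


depth = c * t / 2
t = 45 us = 4.5000e-05 s
depth = 1540 * 4.5000e-05 / 2
depth = 0.03465 m = 3.465 cm


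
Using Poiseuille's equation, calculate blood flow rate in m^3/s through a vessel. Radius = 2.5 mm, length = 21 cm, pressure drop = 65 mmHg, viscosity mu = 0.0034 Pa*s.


Q = pi*r^4*dP / (8*mu*L)
r = 0.0025 m, L = 0.21 m
dP = 65 mmHg = 8665.93 Pa
Q = 1.8618e-04 m^3/s


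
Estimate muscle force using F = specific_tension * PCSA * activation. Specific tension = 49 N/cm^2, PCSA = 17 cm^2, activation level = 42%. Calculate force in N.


F = sigma * PCSA * activation
F = 49 * 17 * 0.42
F = 349.9 N


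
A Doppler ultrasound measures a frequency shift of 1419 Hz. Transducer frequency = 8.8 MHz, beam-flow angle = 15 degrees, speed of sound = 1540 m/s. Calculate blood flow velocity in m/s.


v = fd * c / (2 * f0 * cos(theta))
v = 1419 * 1540 / (2 * 8.8000e+06 * cos(15))
v = 0.1285 m/s


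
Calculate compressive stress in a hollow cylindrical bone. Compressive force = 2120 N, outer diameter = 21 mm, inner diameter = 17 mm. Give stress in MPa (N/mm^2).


A = pi*(r_o^2 - r_i^2)
r_o = 10.5 mm, r_i = 8.5 mm
A = 119.381 mm^2
sigma = F/A = 2120 / 119.381
sigma = 17.76 MPa


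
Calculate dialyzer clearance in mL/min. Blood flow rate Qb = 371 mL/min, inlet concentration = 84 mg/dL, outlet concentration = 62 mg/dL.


K = Qb * (Cb_in - Cb_out) / Cb_in
K = 371 * (84 - 62) / 84
K = 97.17 mL/min


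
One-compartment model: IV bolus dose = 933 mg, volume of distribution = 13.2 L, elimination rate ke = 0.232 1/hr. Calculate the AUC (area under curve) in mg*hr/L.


C0 = Dose/Vd = 933/13.2 = 70.6818 mg/L
AUC = C0/ke = 70.6818/0.232
AUC = 304.7 mg*hr/L


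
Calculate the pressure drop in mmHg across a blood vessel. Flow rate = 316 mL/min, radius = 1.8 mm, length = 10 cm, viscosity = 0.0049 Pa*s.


dP = 8*mu*L*Q / (pi*r^4)
Q = 316 mL/min = 5.26667e-06 m^3/s
dP = 626.011 Pa = 626.011 / 133.322 mmHg = 4.695 mmHg


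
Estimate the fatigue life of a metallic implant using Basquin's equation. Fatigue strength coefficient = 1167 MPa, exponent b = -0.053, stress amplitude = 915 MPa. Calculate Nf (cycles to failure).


sigma_a = sigma_f' * (2Nf)^b
2Nf = (sigma_a/sigma_f')^(1/b)
2Nf = (915/1167)^(1/-0.053)
2Nf = 98.489909
Nf = 49.24


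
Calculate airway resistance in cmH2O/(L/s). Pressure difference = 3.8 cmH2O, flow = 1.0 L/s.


R = dP / flow
R = 3.8 / 1.0
R = 3.8 cmH2O/(L/s)


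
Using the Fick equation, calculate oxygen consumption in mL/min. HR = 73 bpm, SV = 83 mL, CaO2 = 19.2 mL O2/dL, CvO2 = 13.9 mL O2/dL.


CO = HR*SV = 73*83/1000 = 6.059 L/min
a-v O2 diff = 19.2 - 13.9 = 5.3 mL/dL
VO2 = CO * (CaO2-CvO2) * 10 dL/L
VO2 = 6.059 * 5.3 * 10
VO2 = 321.1 mL/min


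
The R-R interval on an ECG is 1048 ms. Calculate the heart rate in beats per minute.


HR = 60 / RR_interval(s)
RR = 1048 ms = 1.048 s
HR = 60 / 1.048 = 57.25 bpm


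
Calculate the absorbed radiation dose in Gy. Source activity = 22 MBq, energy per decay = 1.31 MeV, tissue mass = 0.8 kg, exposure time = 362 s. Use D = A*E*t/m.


A = 22 MBq = 2.2000e+07 Bq
E = 1.31 MeV = 2.09862e-13 J
D = A*E*t/m = 2.2000e+07*2.09862e-13*362/0.8
D = 0.002089 Gy


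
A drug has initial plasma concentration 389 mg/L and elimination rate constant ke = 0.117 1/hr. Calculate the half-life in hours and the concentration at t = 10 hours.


t_half = ln(2) / ke = 0.693147 / 0.117 = 5.924 hr
C(t) = C0 * exp(-ke*t) = 389 * exp(-0.117*10)
C(10) = 120.7 mg/L


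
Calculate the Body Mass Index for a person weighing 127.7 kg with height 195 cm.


BMI = weight / height^2
height = 195 cm = 1.95 m
BMI = 127.7 / 1.95^2
BMI = 33.58 kg/m^2


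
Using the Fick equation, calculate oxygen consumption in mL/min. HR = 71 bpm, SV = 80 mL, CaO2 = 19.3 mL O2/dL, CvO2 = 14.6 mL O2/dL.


CO = HR*SV = 71*80/1000 = 5.68 L/min
a-v O2 diff = 19.3 - 14.6 = 4.7 mL/dL
VO2 = CO * (CaO2-CvO2) * 10 dL/L
VO2 = 5.68 * 4.7 * 10
VO2 = 267 mL/min


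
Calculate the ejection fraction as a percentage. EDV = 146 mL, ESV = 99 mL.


SV = EDV - ESV = 146 - 99 = 47 mL
EF = SV/EDV * 100 = 47/146 * 100
EF = 32.19%


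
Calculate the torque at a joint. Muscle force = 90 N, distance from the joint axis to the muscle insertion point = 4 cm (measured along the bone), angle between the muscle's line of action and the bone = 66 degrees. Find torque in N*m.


Torque = F * d * sin(theta)   (moment arm = d*sin(theta))
d = 4 cm = 0.04 m
Torque = 90 * 0.04 * sin(66)
Torque = 3.289 N*m


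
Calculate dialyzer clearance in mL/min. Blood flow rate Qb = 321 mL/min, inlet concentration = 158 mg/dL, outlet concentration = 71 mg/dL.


K = Qb * (Cb_in - Cb_out) / Cb_in
K = 321 * (158 - 71) / 158
K = 176.8 mL/min


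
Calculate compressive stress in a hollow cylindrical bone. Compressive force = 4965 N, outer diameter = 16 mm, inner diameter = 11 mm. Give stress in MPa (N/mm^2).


A = pi*(r_o^2 - r_i^2)
r_o = 8 mm, r_i = 5.5 mm
A = 106.029 mm^2
sigma = F/A = 4965 / 106.029
sigma = 46.83 MPa


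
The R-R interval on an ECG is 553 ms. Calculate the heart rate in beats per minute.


HR = 60 / RR_interval(s)
RR = 553 ms = 0.553 s
HR = 60 / 0.553 = 108.5 bpm


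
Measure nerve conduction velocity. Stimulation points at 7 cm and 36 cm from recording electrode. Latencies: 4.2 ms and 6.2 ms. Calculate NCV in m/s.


Distance = (36 - 7) / 100 = 0.29 m
dt = (6.2 - 4.2) / 1000 = 0.002 s
NCV = dist / dt = 145 m/s


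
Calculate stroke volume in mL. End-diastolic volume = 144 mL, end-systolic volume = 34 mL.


SV = EDV - ESV
SV = 144 - 34
SV = 110 mL


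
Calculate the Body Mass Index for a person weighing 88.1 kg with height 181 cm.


BMI = weight / height^2
height = 181 cm = 1.81 m
BMI = 88.1 / 1.81^2
BMI = 26.89 kg/m^2


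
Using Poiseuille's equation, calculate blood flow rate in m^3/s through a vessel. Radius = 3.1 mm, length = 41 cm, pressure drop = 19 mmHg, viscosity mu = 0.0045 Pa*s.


Q = pi*r^4*dP / (8*mu*L)
r = 0.0031 m, L = 0.41 m
dP = 19 mmHg = 2533.118 Pa
Q = 4.9793e-05 m^3/s


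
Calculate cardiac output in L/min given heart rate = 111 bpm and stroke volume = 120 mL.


CO = HR * SV
CO = 111 * 120 / 1000
CO = 13.32 L/min


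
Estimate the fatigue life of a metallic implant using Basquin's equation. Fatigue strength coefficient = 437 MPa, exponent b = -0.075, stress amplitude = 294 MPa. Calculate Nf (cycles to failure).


sigma_a = sigma_f' * (2Nf)^b
2Nf = (sigma_a/sigma_f')^(1/b)
2Nf = (294/437)^(1/-0.075)
2Nf = 197.29743
Nf = 98.65


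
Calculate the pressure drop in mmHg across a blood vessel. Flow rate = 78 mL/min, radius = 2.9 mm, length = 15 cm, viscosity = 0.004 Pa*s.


dP = 8*mu*L*Q / (pi*r^4)
Q = 78 mL/min = 1.3e-06 m^3/s
dP = 28.0829 Pa = 28.0829 / 133.322 mmHg = 0.2106 mmHg


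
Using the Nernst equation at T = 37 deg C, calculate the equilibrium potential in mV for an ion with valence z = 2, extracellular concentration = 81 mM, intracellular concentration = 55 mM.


E = (RT/(zF)) * ln(C_out/C_in)
T = 37 + 273.15 = 310.15 K
E = (8.314 * 310.15 / (2 * 96485)) * ln(81/55)
E = 5.173 mV


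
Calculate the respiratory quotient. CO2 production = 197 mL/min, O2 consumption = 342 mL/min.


RQ = VCO2 / VO2
RQ = 197 / 342
RQ = 0.576


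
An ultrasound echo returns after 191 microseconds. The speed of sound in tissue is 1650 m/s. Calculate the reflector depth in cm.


depth = c * t / 2
t = 191 us = 1.9100e-04 s
depth = 1650 * 1.9100e-04 / 2
depth = 0.157575 m = 15.7575 cm


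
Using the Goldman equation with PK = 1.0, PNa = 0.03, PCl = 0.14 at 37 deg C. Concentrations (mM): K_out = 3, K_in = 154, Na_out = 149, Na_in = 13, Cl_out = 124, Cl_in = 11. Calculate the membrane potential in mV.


Vm = (RT/F)*ln((PK*Ko + PNa*Nao + PCl*Cli)/(PK*Ki + PNa*Nai + PCl*Clo))
Numer = 9.01, Denom = 171.75
Vm = -78.78 mV


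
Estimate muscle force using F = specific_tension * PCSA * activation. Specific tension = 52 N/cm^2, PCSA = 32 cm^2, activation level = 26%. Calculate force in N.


F = sigma * PCSA * activation
F = 52 * 32 * 0.26
F = 432.6 N


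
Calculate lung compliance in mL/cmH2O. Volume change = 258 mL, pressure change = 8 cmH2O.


C = dV / dP
C = 258 / 8
C = 32.25 mL/cmH2O


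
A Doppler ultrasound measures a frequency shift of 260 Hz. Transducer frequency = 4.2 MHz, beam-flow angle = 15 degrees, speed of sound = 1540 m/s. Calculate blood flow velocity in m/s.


v = fd * c / (2 * f0 * cos(theta))
v = 260 * 1540 / (2 * 4.2000e+06 * cos(15))
v = 0.04935 m/s


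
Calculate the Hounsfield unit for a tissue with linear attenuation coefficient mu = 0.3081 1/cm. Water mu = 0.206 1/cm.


HU = ((mu_tissue - mu_water) / mu_water) * 1000
HU = ((0.3081 - 0.206) / 0.206) * 1000
HU = 495.6


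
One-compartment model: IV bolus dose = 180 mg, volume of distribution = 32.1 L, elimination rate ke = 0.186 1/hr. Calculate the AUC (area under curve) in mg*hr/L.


C0 = Dose/Vd = 180/32.1 = 5.60748 mg/L
AUC = C0/ke = 5.60748/0.186
AUC = 30.15 mg*hr/L


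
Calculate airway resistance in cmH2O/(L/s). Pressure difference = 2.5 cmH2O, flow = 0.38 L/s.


R = dP / flow
R = 2.5 / 0.38
R = 6.579 cmH2O/(L/s)


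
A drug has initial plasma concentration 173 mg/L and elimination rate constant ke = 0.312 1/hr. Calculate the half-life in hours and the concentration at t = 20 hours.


t_half = ln(2) / ke = 0.693147 / 0.312 = 2.222 hr
C(t) = C0 * exp(-ke*t) = 173 * exp(-0.312*20)
C(20) = 0.3373 mg/L


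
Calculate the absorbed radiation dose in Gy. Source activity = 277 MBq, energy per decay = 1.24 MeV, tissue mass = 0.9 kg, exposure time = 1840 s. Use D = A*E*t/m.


A = 277 MBq = 2.7700e+08 Bq
E = 1.24 MeV = 1.98648e-13 J
D = A*E*t/m = 2.7700e+08*1.98648e-13*1840/0.9
D = 0.1125 Gy


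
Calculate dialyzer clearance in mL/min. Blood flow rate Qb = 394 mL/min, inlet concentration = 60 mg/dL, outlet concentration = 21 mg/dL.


K = Qb * (Cb_in - Cb_out) / Cb_in
K = 394 * (60 - 21) / 60
K = 256.1 mL/min


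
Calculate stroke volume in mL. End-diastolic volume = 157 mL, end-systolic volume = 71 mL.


SV = EDV - ESV
SV = 157 - 71
SV = 86 mL


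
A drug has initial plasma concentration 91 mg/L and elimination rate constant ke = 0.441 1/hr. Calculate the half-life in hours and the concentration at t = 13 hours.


t_half = ln(2) / ke = 0.693147 / 0.441 = 1.572 hr
C(t) = C0 * exp(-ke*t) = 91 * exp(-0.441*13)
C(13) = 0.2946 mg/L


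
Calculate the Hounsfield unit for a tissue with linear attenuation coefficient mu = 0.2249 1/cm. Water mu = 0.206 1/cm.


HU = ((mu_tissue - mu_water) / mu_water) * 1000
HU = ((0.2249 - 0.206) / 0.206) * 1000
HU = 91.75


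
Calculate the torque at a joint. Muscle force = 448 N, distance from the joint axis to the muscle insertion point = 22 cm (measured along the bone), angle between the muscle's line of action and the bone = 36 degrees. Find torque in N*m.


Torque = F * d * sin(theta)   (moment arm = d*sin(theta))
d = 22 cm = 0.22 m
Torque = 448 * 0.22 * sin(36)
Torque = 57.93 N*m


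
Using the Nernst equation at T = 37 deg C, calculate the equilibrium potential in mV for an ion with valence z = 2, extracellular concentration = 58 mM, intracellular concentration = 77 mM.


E = (RT/(zF)) * ln(C_out/C_in)
T = 37 + 273.15 = 310.15 K
E = (8.314 * 310.15 / (2 * 96485)) * ln(58/77)
E = -3.786 mV


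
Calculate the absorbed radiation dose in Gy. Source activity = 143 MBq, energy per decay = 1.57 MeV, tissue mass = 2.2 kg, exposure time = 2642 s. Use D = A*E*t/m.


A = 143 MBq = 1.4300e+08 Bq
E = 1.57 MeV = 2.51514e-13 J
D = A*E*t/m = 1.4300e+08*2.51514e-13*2642/2.2
D = 0.04319 Gy


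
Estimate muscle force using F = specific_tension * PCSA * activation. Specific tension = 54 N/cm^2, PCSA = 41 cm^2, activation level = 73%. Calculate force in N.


F = sigma * PCSA * activation
F = 54 * 41 * 0.73
F = 1616 N


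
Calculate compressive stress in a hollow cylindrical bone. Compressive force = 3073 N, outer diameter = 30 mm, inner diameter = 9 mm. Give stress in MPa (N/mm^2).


A = pi*(r_o^2 - r_i^2)
r_o = 15 mm, r_i = 4.5 mm
A = 643.241 mm^2
sigma = F/A = 3073 / 643.241
sigma = 4.777 MPa


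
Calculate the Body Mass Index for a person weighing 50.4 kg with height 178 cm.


BMI = weight / height^2
height = 178 cm = 1.78 m
BMI = 50.4 / 1.78^2
BMI = 15.91 kg/m^2


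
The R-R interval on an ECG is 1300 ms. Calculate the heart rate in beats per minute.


HR = 60 / RR_interval(s)
RR = 1300 ms = 1.3 s
HR = 60 / 1.3 = 46.15 bpm


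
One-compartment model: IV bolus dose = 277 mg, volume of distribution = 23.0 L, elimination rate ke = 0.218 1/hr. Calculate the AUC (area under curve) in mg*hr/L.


C0 = Dose/Vd = 277/23.0 = 12.0435 mg/L
AUC = C0/ke = 12.0435/0.218
AUC = 55.25 mg*hr/L


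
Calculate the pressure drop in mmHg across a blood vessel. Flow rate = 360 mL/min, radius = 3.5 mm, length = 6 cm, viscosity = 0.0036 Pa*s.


dP = 8*mu*L*Q / (pi*r^4)
Q = 360 mL/min = 6e-06 m^3/s
dP = 21.9924 Pa = 21.9924 / 133.322 mmHg = 0.165 mmHg


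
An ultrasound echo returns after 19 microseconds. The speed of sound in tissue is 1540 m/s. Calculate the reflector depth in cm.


depth = c * t / 2
t = 19 us = 1.9000e-05 s
depth = 1540 * 1.9000e-05 / 2
depth = 0.01463 m = 1.463 cm


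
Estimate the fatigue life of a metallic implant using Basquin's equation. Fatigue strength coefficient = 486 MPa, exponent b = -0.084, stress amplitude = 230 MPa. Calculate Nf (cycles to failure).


sigma_a = sigma_f' * (2Nf)^b
2Nf = (sigma_a/sigma_f')^(1/b)
2Nf = (230/486)^(1/-0.084)
2Nf = 7378.3209
Nf = 3689


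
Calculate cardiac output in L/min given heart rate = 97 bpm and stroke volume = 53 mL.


CO = HR * SV
CO = 97 * 53 / 1000
CO = 5.141 L/min


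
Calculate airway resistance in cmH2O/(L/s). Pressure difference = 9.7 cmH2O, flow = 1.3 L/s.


R = dP / flow
R = 9.7 / 1.3
R = 7.462 cmH2O/(L/s)


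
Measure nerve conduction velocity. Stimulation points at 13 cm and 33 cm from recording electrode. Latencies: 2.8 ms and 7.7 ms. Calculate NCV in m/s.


Distance = (33 - 13) / 100 = 0.2 m
dt = (7.7 - 2.8) / 1000 = 0.0049 s
NCV = dist / dt = 40.82 m/s


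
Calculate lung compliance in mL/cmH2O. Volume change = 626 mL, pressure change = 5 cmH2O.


C = dV / dP
C = 626 / 5
C = 125.2 mL/cmH2O


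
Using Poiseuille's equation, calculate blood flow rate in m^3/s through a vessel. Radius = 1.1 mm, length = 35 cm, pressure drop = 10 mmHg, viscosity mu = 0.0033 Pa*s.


Q = pi*r^4*dP / (8*mu*L)
r = 0.0011 m, L = 0.35 m
dP = 10 mmHg = 1333.22 Pa
Q = 6.6367e-07 m^3/s


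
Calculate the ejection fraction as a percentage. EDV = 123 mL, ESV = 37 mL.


SV = EDV - ESV = 123 - 37 = 86 mL
EF = SV/EDV * 100 = 86/123 * 100
EF = 69.92%


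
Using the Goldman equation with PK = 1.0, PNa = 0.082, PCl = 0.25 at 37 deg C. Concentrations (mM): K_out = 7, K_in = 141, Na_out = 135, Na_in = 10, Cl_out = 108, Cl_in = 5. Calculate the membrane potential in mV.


Vm = (RT/F)*ln((PK*Ko + PNa*Nao + PCl*Cli)/(PK*Ki + PNa*Nai + PCl*Clo))
Numer = 19.32, Denom = 168.82
Vm = -57.93 mV


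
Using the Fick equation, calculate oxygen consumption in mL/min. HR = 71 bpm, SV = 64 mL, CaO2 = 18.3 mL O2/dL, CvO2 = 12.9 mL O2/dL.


CO = HR*SV = 71*64/1000 = 4.544 L/min
a-v O2 diff = 18.3 - 12.9 = 5.4 mL/dL
VO2 = CO * (CaO2-CvO2) * 10 dL/L
VO2 = 4.544 * 5.4 * 10
VO2 = 245.4 mL/min


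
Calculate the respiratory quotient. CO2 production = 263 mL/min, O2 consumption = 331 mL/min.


RQ = VCO2 / VO2
RQ = 263 / 331
RQ = 0.7946


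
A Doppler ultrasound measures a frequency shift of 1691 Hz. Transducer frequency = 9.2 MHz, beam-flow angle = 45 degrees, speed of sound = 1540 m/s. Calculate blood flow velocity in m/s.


v = fd * c / (2 * f0 * cos(theta))
v = 1691 * 1540 / (2 * 9.2000e+06 * cos(45))
v = 0.2002 m/s


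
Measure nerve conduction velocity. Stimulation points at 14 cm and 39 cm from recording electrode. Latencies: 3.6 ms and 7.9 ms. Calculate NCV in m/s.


Distance = (39 - 14) / 100 = 0.25 m
dt = (7.9 - 3.6) / 1000 = 0.0043 s
NCV = dist / dt = 58.14 m/s


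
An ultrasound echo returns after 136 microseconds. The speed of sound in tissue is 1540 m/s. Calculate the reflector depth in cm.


depth = c * t / 2
t = 136 us = 1.3600e-04 s
depth = 1540 * 1.3600e-04 / 2
depth = 0.10472 m = 10.472 cm


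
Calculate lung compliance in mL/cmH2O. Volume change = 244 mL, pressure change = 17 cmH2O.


C = dV / dP
C = 244 / 17
C = 14.35 mL/cmH2O


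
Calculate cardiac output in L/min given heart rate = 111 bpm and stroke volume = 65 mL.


CO = HR * SV
CO = 111 * 65 / 1000
CO = 7.215 L/min


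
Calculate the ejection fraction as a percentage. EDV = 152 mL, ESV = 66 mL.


SV = EDV - ESV = 152 - 66 = 86 mL
EF = SV/EDV * 100 = 86/152 * 100
EF = 56.58%


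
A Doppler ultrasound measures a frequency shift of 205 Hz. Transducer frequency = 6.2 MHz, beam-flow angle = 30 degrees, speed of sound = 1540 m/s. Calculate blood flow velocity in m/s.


v = fd * c / (2 * f0 * cos(theta))
v = 205 * 1540 / (2 * 6.2000e+06 * cos(30))
v = 0.0294 m/s


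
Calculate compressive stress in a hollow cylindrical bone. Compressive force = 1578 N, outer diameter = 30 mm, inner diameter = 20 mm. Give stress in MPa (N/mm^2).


A = pi*(r_o^2 - r_i^2)
r_o = 15 mm, r_i = 10 mm
A = 392.699 mm^2
sigma = F/A = 1578 / 392.699
sigma = 4.018 MPa


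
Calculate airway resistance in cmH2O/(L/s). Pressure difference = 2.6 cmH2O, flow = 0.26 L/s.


R = dP / flow
R = 2.6 / 0.26
R = 10 cmH2O/(L/s)


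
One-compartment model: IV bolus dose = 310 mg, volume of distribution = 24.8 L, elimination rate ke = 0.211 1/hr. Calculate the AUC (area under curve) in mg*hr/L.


C0 = Dose/Vd = 310/24.8 = 12.5 mg/L
AUC = C0/ke = 12.5/0.211
AUC = 59.24 mg*hr/L


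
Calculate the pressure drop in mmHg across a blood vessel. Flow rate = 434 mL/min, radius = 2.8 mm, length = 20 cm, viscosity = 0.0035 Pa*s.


dP = 8*mu*L*Q / (pi*r^4)
Q = 434 mL/min = 7.23333e-06 m^3/s
dP = 209.77 Pa = 209.77 / 133.322 mmHg = 1.573 mmHg


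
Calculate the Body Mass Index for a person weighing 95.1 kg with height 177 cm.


BMI = weight / height^2
height = 177 cm = 1.77 m
BMI = 95.1 / 1.77^2
BMI = 30.36 kg/m^2


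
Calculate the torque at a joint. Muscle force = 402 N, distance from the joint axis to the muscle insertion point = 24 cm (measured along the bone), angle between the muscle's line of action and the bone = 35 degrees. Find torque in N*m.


Torque = F * d * sin(theta)   (moment arm = d*sin(theta))
d = 24 cm = 0.24 m
Torque = 402 * 0.24 * sin(35)
Torque = 55.34 N*m


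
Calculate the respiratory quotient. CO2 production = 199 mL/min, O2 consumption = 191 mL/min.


RQ = VCO2 / VO2
RQ = 199 / 191
RQ = 1.042


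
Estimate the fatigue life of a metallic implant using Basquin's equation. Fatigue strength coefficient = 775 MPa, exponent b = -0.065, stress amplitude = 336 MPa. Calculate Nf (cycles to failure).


sigma_a = sigma_f' * (2Nf)^b
2Nf = (sigma_a/sigma_f')^(1/b)
2Nf = (336/775)^(1/-0.065)
2Nf = 383740.21
Nf = 1.919e+05


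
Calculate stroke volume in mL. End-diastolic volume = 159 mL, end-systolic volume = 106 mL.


SV = EDV - ESV
SV = 159 - 106
SV = 53 mL


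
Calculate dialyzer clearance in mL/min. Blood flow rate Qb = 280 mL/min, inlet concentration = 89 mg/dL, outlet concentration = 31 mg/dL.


K = Qb * (Cb_in - Cb_out) / Cb_in
K = 280 * (89 - 31) / 89
K = 182.5 mL/min


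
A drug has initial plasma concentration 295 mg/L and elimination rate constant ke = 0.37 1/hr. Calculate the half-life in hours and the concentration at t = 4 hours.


t_half = ln(2) / ke = 0.693147 / 0.37 = 1.873 hr
C(t) = C0 * exp(-ke*t) = 295 * exp(-0.37*4)
C(4) = 67.15 mg/L


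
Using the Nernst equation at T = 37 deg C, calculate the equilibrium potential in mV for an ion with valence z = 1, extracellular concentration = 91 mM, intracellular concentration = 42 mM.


E = (RT/(zF)) * ln(C_out/C_in)
T = 37 + 273.15 = 310.15 K
E = (8.314 * 310.15 / (1 * 96485)) * ln(91/42)
E = 20.66 mV


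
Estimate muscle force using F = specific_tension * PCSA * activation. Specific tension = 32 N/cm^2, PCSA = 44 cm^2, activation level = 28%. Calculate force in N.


F = sigma * PCSA * activation
F = 32 * 44 * 0.28
F = 394.2 N


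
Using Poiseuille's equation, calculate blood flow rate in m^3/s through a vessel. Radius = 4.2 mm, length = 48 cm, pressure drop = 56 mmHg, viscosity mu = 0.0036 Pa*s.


Q = pi*r^4*dP / (8*mu*L)
r = 0.0042 m, L = 0.48 m
dP = 56 mmHg = 7466.032 Pa
Q = 5.2796e-04 m^3/s


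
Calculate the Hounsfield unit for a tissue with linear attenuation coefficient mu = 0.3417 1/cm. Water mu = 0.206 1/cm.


HU = ((mu_tissue - mu_water) / mu_water) * 1000
HU = ((0.3417 - 0.206) / 0.206) * 1000
HU = 658.7


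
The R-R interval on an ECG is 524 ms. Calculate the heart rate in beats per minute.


HR = 60 / RR_interval(s)
RR = 524 ms = 0.524 s
HR = 60 / 0.524 = 114.5 bpm


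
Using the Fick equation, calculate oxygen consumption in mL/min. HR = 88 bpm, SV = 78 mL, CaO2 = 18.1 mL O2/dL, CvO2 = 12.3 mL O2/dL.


CO = HR*SV = 88*78/1000 = 6.864 L/min
a-v O2 diff = 18.1 - 12.3 = 5.8 mL/dL
VO2 = CO * (CaO2-CvO2) * 10 dL/L
VO2 = 6.864 * 5.8 * 10
VO2 = 398.1 mL/min


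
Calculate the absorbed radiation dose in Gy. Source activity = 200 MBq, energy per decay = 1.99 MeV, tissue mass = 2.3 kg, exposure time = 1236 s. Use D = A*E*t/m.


A = 200 MBq = 2.0000e+08 Bq
E = 1.99 MeV = 3.18798e-13 J
D = A*E*t/m = 2.0000e+08*3.18798e-13*1236/2.3
D = 0.03426 Gy


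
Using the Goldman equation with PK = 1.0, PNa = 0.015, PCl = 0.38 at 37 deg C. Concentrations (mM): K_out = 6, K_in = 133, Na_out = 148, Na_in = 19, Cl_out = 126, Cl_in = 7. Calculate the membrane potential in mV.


Vm = (RT/F)*ln((PK*Ko + PNa*Nao + PCl*Cli)/(PK*Ki + PNa*Nai + PCl*Clo))
Numer = 10.88, Denom = 181.165
Vm = -75.16 mV


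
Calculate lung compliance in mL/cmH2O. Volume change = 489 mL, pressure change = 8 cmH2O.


C = dV / dP
C = 489 / 8
C = 61.12 mL/cmH2O


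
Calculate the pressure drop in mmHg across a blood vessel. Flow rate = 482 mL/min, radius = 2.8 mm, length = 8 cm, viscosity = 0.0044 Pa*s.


dP = 8*mu*L*Q / (pi*r^4)
Q = 482 mL/min = 8.03333e-06 m^3/s
dP = 117.151 Pa = 117.151 / 133.322 mmHg = 0.8787 mmHg


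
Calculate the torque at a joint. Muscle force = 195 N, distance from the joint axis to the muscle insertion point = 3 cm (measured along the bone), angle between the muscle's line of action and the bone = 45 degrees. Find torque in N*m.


Torque = F * d * sin(theta)   (moment arm = d*sin(theta))
d = 3 cm = 0.03 m
Torque = 195 * 0.03 * sin(45)
Torque = 4.137 N*m


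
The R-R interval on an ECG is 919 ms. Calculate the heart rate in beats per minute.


HR = 60 / RR_interval(s)
RR = 919 ms = 0.919 s
HR = 60 / 0.919 = 65.29 bpm


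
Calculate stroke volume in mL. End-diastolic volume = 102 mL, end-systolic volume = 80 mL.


SV = EDV - ESV
SV = 102 - 80
SV = 22 mL


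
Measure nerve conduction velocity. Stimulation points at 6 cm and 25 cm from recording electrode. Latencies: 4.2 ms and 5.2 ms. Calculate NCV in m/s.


Distance = (25 - 6) / 100 = 0.19 m
dt = (5.2 - 4.2) / 1000 = 0.001 s
NCV = dist / dt = 190 m/s


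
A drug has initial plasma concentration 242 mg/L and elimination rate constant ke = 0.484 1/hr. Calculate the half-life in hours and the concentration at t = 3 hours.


t_half = ln(2) / ke = 0.693147 / 0.484 = 1.432 hr
C(t) = C0 * exp(-ke*t) = 242 * exp(-0.484*3)
C(3) = 56.65 mg/L


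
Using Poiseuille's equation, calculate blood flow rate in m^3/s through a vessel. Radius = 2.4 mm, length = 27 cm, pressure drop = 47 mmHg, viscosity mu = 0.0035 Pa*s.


Q = pi*r^4*dP / (8*mu*L)
r = 0.0024 m, L = 0.27 m
dP = 47 mmHg = 6266.134 Pa
Q = 8.6392e-05 m^3/s


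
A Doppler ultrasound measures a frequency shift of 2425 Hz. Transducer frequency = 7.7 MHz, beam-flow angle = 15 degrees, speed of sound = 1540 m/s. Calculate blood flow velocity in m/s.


v = fd * c / (2 * f0 * cos(theta))
v = 2425 * 1540 / (2 * 7.7000e+06 * cos(15))
v = 0.2511 m/s


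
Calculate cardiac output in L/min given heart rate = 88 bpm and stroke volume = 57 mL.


CO = HR * SV
CO = 88 * 57 / 1000
CO = 5.016 L/min


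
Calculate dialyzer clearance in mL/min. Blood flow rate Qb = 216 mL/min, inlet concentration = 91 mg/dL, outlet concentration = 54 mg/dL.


K = Qb * (Cb_in - Cb_out) / Cb_in
K = 216 * (91 - 54) / 91
K = 87.82 mL/min


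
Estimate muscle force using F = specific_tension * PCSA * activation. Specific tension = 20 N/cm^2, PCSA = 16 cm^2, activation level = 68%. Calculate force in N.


F = sigma * PCSA * activation
F = 20 * 16 * 0.68
F = 217.6 N


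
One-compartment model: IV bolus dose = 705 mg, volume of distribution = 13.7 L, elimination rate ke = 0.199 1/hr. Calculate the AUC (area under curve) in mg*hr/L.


C0 = Dose/Vd = 705/13.7 = 51.4599 mg/L
AUC = C0/ke = 51.4599/0.199
AUC = 258.6 mg*hr/L


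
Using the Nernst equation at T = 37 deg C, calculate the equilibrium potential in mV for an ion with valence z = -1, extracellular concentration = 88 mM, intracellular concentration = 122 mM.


E = (RT/(zF)) * ln(C_out/C_in)
T = 37 + 273.15 = 310.15 K
E = (8.314 * 310.15 / (-1 * 96485)) * ln(88/122)
E = 8.731 mV


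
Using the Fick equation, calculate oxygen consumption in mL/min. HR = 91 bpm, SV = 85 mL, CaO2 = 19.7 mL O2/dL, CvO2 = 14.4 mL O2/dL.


CO = HR*SV = 91*85/1000 = 7.735 L/min
a-v O2 diff = 19.7 - 14.4 = 5.3 mL/dL
VO2 = CO * (CaO2-CvO2) * 10 dL/L
VO2 = 7.735 * 5.3 * 10
VO2 = 410 mL/min


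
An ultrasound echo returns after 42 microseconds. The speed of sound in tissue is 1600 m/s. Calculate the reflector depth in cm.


depth = c * t / 2
t = 42 us = 4.2000e-05 s
depth = 1600 * 4.2000e-05 / 2
depth = 0.0336 m = 3.36 cm


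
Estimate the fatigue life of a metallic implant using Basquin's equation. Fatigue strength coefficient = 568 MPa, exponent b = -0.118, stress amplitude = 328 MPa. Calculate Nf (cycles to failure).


sigma_a = sigma_f' * (2Nf)^b
2Nf = (sigma_a/sigma_f')^(1/b)
2Nf = (328/568)^(1/-0.118)
2Nf = 104.94706
Nf = 52.47


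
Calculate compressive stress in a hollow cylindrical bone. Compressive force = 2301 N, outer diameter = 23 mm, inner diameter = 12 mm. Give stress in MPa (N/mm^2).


A = pi*(r_o^2 - r_i^2)
r_o = 11.5 mm, r_i = 6 mm
A = 302.378 mm^2
sigma = F/A = 2301 / 302.378
sigma = 7.61 MPa


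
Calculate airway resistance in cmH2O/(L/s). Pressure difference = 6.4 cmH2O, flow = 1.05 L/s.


R = dP / flow
R = 6.4 / 1.05
R = 6.095 cmH2O/(L/s)


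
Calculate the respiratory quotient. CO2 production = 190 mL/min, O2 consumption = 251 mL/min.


RQ = VCO2 / VO2
RQ = 190 / 251
RQ = 0.757


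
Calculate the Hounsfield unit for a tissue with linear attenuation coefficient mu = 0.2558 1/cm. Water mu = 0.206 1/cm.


HU = ((mu_tissue - mu_water) / mu_water) * 1000
HU = ((0.2558 - 0.206) / 0.206) * 1000
HU = 241.7


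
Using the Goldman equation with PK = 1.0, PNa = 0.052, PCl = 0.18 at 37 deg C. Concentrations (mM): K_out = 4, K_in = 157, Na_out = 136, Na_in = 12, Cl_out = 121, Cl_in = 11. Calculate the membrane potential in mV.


Vm = (RT/F)*ln((PK*Ko + PNa*Nao + PCl*Cli)/(PK*Ki + PNa*Nai + PCl*Clo))
Numer = 13.052, Denom = 179.404
Vm = -70.04 mV


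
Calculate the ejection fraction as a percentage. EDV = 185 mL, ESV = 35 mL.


SV = EDV - ESV = 185 - 35 = 150 mL
EF = SV/EDV * 100 = 150/185 * 100
EF = 81.08%


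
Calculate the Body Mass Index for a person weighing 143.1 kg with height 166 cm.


BMI = weight / height^2
height = 166 cm = 1.66 m
BMI = 143.1 / 1.66^2
BMI = 51.93 kg/m^2


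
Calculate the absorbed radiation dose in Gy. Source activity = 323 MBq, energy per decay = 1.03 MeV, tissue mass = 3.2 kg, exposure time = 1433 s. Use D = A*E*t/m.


A = 323 MBq = 3.2300e+08 Bq
E = 1.03 MeV = 1.65006e-13 J
D = A*E*t/m = 3.2300e+08*1.65006e-13*1433/3.2
D = 0.02387 Gy


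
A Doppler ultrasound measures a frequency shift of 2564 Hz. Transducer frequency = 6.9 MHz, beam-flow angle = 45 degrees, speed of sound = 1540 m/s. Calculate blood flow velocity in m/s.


v = fd * c / (2 * f0 * cos(theta))
v = 2564 * 1540 / (2 * 6.9000e+06 * cos(45))
v = 0.4046 m/s


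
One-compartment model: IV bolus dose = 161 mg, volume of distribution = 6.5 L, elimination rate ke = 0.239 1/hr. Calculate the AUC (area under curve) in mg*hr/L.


C0 = Dose/Vd = 161/6.5 = 24.7692 mg/L
AUC = C0/ke = 24.7692/0.239
AUC = 103.6 mg*hr/L


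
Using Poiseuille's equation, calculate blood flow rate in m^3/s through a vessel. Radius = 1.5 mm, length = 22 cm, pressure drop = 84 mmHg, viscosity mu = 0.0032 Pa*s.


Q = pi*r^4*dP / (8*mu*L)
r = 0.0015 m, L = 0.22 m
dP = 84 mmHg = 11199.048 Pa
Q = 3.1625e-05 m^3/s


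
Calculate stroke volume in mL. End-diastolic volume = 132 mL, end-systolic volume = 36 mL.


SV = EDV - ESV
SV = 132 - 36
SV = 96 mL


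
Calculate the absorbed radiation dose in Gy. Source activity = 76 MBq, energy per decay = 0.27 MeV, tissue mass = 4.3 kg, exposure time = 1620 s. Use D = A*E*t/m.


A = 76 MBq = 7.6000e+07 Bq
E = 0.27 MeV = 4.3254e-14 J
D = A*E*t/m = 7.6000e+07*4.3254e-14*1620/4.3
D = 0.001238 Gy
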